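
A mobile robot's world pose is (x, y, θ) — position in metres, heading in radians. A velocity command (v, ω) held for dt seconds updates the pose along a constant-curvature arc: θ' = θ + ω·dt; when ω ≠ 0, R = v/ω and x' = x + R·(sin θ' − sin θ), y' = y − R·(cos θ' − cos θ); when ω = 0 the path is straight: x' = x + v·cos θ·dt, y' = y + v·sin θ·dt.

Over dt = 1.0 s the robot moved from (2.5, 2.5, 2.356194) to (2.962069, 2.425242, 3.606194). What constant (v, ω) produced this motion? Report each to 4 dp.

Δθ = 3.606194 − 2.356194 = 1.250000
ω = Δθ/dt = 1.250000/1.0 = 1.2500
R = Δx/(sin θ' − sin θ) = -0.4000
v = R·ω = -0.4000·1.2500 = -0.5000

v = -0.5000, ω = 1.2500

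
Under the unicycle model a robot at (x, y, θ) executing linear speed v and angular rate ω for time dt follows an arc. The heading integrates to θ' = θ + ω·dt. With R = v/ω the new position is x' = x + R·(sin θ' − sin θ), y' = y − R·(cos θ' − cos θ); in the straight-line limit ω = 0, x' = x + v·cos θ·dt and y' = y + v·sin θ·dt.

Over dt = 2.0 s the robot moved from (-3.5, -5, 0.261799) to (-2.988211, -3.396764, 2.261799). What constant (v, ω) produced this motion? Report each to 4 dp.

Δθ = 2.261799 − 0.261799 = 2.000000
ω = Δθ/dt = 2.000000/2.0 = 1.0000
R = −Δy/(cos θ' − cos θ) = 1.0000
v = R·ω = 1.0000·1.0000 = 1.0000

v = 1.0000, ω = 1.0000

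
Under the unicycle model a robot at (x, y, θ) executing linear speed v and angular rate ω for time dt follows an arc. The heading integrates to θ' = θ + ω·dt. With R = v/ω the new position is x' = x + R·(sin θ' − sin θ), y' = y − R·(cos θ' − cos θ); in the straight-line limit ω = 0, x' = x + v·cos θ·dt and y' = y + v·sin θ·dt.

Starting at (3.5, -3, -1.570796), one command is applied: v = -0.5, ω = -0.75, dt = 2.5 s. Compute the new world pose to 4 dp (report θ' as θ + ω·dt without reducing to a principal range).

θ' = -1.5708 + -0.75·2.5 = -3.4458
R = v/ω = -0.5/-0.75 = 0.6667
x' = 3.5 + 0.6667·(sin -3.4458 − sin -1.5708) = 4.3664
y' = -3 − 0.6667·(cos -3.4458 − cos -1.5708) = -2.3639

(4.3664, -2.3639, -3.4458)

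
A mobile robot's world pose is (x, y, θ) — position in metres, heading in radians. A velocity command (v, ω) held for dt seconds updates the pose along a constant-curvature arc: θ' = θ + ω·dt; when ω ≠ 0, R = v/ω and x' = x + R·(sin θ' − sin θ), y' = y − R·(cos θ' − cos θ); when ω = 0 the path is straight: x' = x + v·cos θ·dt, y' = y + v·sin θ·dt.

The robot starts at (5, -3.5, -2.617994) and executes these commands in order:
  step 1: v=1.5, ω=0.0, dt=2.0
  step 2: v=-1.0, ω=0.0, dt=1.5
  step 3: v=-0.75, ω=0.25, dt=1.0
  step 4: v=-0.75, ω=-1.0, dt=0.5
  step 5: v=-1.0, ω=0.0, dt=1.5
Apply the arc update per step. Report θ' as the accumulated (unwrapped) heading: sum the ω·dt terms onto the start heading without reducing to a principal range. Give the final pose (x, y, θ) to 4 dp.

step 1: θ'=-2.6180 (straight) → pose (2.4019, -5.0000, -2.6180)
step 2: θ'=-2.6180 (straight) → pose (3.7010, -4.2500, -2.6180)
step 3: θ'=-2.3680 (R=-3.0000) → pose (4.2971, -3.7981, -2.3680)
step 4: θ'=-2.8680 (R=0.7500) → pose (4.6185, -3.6126, -2.8680)
step 5: θ'=-2.8680 (straight) → pose (6.0627, -3.2073, -2.8680)

(6.0627, -3.2073, -2.8680)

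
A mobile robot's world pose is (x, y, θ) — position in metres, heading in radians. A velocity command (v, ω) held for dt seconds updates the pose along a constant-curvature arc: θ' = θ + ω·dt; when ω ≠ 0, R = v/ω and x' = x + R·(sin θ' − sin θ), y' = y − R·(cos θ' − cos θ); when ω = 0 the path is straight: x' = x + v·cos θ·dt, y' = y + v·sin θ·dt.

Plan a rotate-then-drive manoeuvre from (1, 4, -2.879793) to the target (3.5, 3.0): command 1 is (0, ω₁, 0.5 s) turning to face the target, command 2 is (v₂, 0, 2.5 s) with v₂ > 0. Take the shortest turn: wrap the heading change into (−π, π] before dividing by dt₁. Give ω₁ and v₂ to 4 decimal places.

ω₁ = 4.9986, v₂ = 1.0770

heading to target = atan2(3−4, 3.5−1) = -0.3805
Δθ = wrap(-0.3805 − -2.8798) = 2.4993; ω₁ = Δθ/dt₁ = 4.9986
distance = √((3.5−1)² + (3−4)²) = 2.6926; v₂ = distance/dt₂ = 1.0770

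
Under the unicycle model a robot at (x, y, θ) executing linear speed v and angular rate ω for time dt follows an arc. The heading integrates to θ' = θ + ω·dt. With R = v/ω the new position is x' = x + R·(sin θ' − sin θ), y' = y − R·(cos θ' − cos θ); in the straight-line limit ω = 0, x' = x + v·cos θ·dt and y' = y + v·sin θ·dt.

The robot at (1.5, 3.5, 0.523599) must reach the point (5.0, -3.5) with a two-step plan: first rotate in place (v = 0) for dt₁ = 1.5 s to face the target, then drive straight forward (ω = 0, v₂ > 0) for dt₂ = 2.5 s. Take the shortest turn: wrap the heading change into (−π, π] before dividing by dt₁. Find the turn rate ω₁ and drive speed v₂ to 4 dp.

ω₁ = -1.0872, v₂ = 3.1305

heading to target = atan2(-3.5−3.5, 5−1.5) = -1.1071
Δθ = wrap(-1.1071 − 0.5236) = -1.6307; ω₁ = Δθ/dt₁ = -1.0872
distance = √((5−1.5)² + (-3.5−3.5)²) = 7.8262; v₂ = distance/dt₂ = 3.1305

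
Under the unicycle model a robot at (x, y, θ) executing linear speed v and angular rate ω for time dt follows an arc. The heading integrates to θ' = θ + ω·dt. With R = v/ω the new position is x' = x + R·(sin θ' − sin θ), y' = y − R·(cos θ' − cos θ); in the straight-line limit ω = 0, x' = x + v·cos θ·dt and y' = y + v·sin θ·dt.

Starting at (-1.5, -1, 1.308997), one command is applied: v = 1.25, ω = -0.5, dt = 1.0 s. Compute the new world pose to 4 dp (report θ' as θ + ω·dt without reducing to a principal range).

θ' = 1.3090 + -0.5·1.0 = 0.8090
R = v/ω = 1.25/-0.5 = -2.5000
x' = -1.5 + -2.5000·(sin 0.8090 − sin 1.3090) = -0.8942
y' = -1 − -2.5000·(cos 0.8090 − cos 1.3090) = 0.0785

(-0.8942, 0.0785, 0.8090)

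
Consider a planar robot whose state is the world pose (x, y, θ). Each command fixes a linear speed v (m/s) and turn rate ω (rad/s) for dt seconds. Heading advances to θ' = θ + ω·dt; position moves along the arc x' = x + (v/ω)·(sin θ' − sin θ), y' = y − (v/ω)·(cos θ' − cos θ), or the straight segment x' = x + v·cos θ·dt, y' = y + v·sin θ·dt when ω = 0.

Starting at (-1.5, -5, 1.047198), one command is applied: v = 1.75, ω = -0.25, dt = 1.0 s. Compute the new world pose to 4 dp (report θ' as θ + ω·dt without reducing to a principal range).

(-0.4456, -3.6090, 0.7972)

θ' = 1.0472 + -0.25·1.0 = 0.7972
R = v/ω = 1.75/-0.25 = -7.0000
x' = -1.5 + -7.0000·(sin 0.7972 − sin 1.0472) = -0.4456
y' = -5 − -7.0000·(cos 0.7972 − cos 1.0472) = -3.6090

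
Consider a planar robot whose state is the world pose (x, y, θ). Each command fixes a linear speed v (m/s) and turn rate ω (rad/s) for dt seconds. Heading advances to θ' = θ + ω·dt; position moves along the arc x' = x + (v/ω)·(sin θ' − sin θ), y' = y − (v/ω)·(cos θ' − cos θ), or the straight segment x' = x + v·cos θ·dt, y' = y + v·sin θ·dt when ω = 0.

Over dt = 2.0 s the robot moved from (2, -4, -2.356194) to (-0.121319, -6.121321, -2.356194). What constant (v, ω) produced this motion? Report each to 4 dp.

Δθ = -2.356194 − -2.356194 = 0.000000
ω = Δθ/dt = 0.000000/2.0 = 0.0000
ω = 0 → v = (Δx·cos θ + Δy·sin θ)/dt = 1.5000

v = 1.5000, ω = 0.0000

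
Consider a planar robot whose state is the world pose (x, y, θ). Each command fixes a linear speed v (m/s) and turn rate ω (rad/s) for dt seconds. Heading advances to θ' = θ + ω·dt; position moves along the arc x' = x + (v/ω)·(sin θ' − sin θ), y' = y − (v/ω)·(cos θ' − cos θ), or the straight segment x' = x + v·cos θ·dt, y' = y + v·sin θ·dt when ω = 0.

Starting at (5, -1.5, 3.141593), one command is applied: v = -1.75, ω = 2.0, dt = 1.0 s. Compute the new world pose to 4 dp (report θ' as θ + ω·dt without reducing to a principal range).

(5.7956, -0.2609, 5.1416)

θ' = 3.1416 + 2.0·1.0 = 5.1416
R = v/ω = -1.75/2.0 = -0.8750
x' = 5 + -0.8750·(sin 5.1416 − sin 3.1416) = 5.7956
y' = -1.5 − -0.8750·(cos 5.1416 − cos 3.1416) = -0.2609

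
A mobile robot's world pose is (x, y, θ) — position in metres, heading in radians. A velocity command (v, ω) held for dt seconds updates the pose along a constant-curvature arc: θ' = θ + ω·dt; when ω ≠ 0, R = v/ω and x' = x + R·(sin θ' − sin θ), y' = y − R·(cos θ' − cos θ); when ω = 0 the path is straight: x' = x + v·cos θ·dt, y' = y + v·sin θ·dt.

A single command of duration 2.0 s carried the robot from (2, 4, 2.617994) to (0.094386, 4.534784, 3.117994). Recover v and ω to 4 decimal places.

Δθ = 3.117994 − 2.617994 = 0.500000
ω = Δθ/dt = 0.500000/2.0 = 0.2500
R = Δx/(sin θ' − sin θ) = 4.0000
v = R·ω = 4.0000·0.2500 = 1.0000

v = 1.0000, ω = 0.2500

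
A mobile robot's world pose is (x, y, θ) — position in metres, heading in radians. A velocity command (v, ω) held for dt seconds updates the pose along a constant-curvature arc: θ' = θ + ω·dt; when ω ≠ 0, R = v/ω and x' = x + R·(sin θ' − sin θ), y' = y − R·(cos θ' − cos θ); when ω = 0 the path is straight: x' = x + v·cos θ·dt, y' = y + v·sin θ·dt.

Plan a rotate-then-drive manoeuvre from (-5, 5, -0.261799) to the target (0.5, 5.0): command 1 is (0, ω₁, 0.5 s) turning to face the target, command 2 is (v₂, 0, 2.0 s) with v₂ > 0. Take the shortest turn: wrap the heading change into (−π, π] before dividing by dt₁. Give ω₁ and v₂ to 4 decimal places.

ω₁ = 0.5236, v₂ = 2.7500

heading to target = atan2(5−5, 0.5−-5) = 0.0000
Δθ = wrap(0.0000 − -0.2618) = 0.2618; ω₁ = Δθ/dt₁ = 0.5236
distance = √((0.5−-5)² + (5−5)²) = 5.5000; v₂ = distance/dt₂ = 2.7500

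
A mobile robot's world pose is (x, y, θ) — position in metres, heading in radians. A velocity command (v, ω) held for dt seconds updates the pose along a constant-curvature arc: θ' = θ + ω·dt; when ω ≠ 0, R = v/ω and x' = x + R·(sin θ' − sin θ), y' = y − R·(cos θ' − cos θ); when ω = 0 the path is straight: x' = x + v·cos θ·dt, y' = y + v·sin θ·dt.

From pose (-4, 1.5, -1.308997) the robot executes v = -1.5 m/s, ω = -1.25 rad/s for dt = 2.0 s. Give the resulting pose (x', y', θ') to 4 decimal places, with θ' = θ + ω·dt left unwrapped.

(-2.0981, 2.7531, -3.8090)

θ' = -1.3090 + -1.25·2.0 = -3.8090
R = v/ω = -1.5/-1.25 = 1.2000
x' = -4 + 1.2000·(sin -3.8090 − sin -1.3090) = -2.0981
y' = 1.5 − 1.2000·(cos -3.8090 − cos -1.3090) = 2.7531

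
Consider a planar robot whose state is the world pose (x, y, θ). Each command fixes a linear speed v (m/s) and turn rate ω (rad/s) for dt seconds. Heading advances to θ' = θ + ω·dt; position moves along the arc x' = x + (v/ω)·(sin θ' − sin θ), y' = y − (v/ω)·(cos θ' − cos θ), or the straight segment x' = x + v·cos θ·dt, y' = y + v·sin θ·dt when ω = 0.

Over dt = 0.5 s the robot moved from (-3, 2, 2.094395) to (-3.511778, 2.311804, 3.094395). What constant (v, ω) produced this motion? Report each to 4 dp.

Δθ = 3.094395 − 2.094395 = 1.000000
ω = Δθ/dt = 1.000000/0.5 = 2.0000
R = Δx/(sin θ' − sin θ) = 0.6250
v = R·ω = 0.6250·2.0000 = 1.2500

v = 1.2500, ω = 2.0000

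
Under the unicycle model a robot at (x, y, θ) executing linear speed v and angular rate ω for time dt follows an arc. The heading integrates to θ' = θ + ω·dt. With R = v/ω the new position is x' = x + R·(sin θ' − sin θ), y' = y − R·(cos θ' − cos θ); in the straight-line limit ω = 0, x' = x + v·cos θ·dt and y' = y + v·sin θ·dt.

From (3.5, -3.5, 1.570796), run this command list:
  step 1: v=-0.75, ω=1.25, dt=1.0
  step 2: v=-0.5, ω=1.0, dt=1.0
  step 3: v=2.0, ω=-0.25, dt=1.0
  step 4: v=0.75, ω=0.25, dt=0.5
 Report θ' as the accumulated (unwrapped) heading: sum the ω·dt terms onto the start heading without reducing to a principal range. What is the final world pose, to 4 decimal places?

step 1: θ'=2.8208 (R=-0.6000) → pose (3.9108, -4.0694, 2.8208)
step 2: θ'=3.8208 (R=-0.5000) → pose (4.3826, -3.9839, 3.8208)
step 3: θ'=3.5708 (R=-8.0000) → pose (2.6863, -5.0337, 3.5708)
step 4: θ'=3.6958 (R=3.0000) → pose (2.3560, -5.2107, 3.6958)

(2.3560, -5.2107, 3.6958)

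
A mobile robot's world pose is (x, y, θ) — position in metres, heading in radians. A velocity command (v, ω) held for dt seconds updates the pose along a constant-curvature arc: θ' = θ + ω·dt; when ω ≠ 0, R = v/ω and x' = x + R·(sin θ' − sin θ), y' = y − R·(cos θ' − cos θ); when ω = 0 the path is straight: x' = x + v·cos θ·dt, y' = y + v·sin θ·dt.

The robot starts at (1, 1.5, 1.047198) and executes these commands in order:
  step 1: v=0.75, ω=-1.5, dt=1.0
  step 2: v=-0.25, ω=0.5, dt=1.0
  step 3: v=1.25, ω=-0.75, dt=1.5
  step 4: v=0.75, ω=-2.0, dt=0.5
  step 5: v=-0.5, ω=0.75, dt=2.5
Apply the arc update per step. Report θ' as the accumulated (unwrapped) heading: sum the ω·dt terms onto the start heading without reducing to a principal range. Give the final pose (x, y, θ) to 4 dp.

step 1: θ'=-0.4528 (R=-0.5000) → pose (1.6518, 1.6996, -0.4528)
step 2: θ'=0.0472 (R=-0.5000) → pose (1.4094, 1.7494, 0.0472)
step 3: θ'=-1.0778 (R=-1.6667) → pose (2.9563, 0.8734, -1.0778)
step 4: θ'=-2.0778 (R=-0.3750) → pose (2.9537, 0.5138, -2.0778)
step 5: θ'=-0.2028 (R=-0.6667) → pose (2.5052, 1.4906, -0.2028)

(2.5052, 1.4906, -0.2028)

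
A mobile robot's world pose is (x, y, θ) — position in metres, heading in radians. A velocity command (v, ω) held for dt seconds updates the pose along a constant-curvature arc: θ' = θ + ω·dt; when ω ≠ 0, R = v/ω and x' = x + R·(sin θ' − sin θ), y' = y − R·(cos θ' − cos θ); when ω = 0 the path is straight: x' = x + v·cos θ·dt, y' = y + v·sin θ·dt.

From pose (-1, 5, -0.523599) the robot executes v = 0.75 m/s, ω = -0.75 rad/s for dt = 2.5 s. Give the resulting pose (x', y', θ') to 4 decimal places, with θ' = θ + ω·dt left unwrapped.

(-0.8235, 3.3975, -2.3986)

θ' = -0.5236 + -0.75·2.5 = -2.3986
R = v/ω = 0.75/-0.75 = -1.0000
x' = -1 + -1.0000·(sin -2.3986 − sin -0.5236) = -0.8235
y' = 5 − -1.0000·(cos -2.3986 − cos -0.5236) = 3.3975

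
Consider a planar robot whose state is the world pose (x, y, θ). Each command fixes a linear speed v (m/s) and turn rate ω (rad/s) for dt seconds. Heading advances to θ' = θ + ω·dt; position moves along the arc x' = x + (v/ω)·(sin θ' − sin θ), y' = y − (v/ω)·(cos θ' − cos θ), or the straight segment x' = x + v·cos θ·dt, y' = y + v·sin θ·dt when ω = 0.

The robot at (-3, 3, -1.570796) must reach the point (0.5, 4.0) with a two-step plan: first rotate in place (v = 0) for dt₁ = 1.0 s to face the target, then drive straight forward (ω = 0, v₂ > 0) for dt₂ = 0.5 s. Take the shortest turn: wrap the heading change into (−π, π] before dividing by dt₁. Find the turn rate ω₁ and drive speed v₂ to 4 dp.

heading to target = atan2(4−3, 0.5−-3) = 0.2783
Δθ = wrap(0.2783 − -1.5708) = 1.8491; ω₁ = Δθ/dt₁ = 1.8491
distance = √((0.5−-3)² + (4−3)²) = 3.6401; v₂ = distance/dt₂ = 7.2801

ω₁ = 1.8491, v₂ = 7.2801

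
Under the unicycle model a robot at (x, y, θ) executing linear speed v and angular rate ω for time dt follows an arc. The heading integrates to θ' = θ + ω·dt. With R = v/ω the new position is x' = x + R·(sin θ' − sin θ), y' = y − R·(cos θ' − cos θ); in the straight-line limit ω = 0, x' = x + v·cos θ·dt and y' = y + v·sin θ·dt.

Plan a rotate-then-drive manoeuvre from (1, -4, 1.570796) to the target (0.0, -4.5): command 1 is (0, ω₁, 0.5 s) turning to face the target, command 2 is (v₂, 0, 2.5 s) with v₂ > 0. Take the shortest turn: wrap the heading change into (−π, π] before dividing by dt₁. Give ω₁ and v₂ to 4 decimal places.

ω₁ = 4.0689, v₂ = 0.4472

heading to target = atan2(-4.5−-4, 0−1) = -2.6779
Δθ = wrap(-2.6779 − 1.5708) = 2.0344; ω₁ = Δθ/dt₁ = 4.0689
distance = √((0−1)² + (-4.5−-4)²) = 1.1180; v₂ = distance/dt₂ = 0.4472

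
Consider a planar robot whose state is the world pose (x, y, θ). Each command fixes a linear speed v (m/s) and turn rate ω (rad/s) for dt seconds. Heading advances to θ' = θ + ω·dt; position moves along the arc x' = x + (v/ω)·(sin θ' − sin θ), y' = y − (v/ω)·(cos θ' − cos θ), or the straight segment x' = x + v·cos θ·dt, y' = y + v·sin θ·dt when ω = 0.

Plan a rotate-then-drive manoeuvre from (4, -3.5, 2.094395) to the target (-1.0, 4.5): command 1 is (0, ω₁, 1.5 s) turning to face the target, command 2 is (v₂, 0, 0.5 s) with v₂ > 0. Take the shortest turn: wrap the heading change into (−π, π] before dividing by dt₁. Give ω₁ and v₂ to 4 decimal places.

ω₁ = 0.0233, v₂ = 18.8680

heading to target = atan2(4.5−-3.5, -1−4) = 2.1294
Δθ = wrap(2.1294 − 2.0944) = 0.0350; ω₁ = Δθ/dt₁ = 0.0233
distance = √((-1−4)² + (4.5−-3.5)²) = 9.4340; v₂ = distance/dt₂ = 18.8680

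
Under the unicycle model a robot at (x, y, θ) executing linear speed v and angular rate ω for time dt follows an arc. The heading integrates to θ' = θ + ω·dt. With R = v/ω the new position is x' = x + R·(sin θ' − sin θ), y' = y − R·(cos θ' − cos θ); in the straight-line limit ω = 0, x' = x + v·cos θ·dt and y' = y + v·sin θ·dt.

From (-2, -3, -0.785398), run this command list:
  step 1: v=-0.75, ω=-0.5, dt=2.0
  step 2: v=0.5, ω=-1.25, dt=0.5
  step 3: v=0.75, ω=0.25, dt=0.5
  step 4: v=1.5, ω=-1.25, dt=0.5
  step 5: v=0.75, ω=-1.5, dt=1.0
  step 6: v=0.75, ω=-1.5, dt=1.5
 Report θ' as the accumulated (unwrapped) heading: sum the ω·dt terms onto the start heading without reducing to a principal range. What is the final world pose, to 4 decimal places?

(-3.3533, -1.5298, -6.6604)

step 1: θ'=-1.7854 (R=1.5000) → pose (-2.4049, -1.6199, -1.7854)
step 2: θ'=-2.4104 (R=-0.4000) → pose (-2.5287, -1.8325, -2.4104)
step 3: θ'=-2.2854 (R=3.0000) → pose (-2.7914, -2.0997, -2.2854)
step 4: θ'=-2.9104 (R=-1.2000) → pose (-3.4229, -2.4813, -2.9104)
step 5: θ'=-4.4104 (R=-0.5000) → pose (-4.0148, -2.1434, -4.4104)
step 6: θ'=-6.6604 (R=-0.5000) → pose (-3.3533, -1.5298, -6.6604)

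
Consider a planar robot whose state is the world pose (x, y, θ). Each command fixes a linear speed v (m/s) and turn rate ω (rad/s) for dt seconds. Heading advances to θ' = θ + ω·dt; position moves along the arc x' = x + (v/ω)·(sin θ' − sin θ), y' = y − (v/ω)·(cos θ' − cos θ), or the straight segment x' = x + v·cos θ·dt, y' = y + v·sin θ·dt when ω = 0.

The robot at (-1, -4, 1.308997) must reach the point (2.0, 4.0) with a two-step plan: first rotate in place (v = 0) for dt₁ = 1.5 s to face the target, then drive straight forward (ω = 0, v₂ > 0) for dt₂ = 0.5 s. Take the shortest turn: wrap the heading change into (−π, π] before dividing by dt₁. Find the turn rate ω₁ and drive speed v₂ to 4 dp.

ω₁ = -0.0646, v₂ = 17.0880

heading to target = atan2(4−-4, 2−-1) = 1.2120
Δθ = wrap(1.2120 − 1.3090) = -0.0970; ω₁ = Δθ/dt₁ = -0.0646
distance = √((2−-1)² + (4−-4)²) = 8.5440; v₂ = distance/dt₂ = 17.0880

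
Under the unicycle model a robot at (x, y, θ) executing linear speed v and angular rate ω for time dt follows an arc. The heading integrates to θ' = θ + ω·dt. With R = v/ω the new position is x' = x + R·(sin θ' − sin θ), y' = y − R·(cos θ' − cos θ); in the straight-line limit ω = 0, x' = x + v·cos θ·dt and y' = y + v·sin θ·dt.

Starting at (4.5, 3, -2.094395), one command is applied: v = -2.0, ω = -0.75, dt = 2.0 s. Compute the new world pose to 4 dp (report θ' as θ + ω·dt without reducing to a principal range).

θ' = -2.0944 + -0.75·2.0 = -3.5944
R = v/ω = -2.0/-0.75 = 2.6667
x' = 4.5 + 2.6667·(sin -3.5944 − sin -2.0944) = 7.9760
y' = 3 − 2.6667·(cos -3.5944 − cos -2.0944) = 4.0646

(7.9760, 4.0646, -3.5944)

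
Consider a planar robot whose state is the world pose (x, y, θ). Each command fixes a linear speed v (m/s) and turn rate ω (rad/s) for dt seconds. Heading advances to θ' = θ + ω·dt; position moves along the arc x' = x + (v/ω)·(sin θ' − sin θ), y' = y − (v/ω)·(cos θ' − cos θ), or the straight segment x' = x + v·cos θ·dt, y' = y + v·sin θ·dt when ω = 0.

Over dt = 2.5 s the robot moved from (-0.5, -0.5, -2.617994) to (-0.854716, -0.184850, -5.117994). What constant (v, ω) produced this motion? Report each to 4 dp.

Δθ = -5.117994 − -2.617994 = -2.500000
ω = Δθ/dt = -2.500000/2.5 = -1.0000
R = Δx/(sin θ' − sin θ) = -0.2500
v = R·ω = -0.2500·-1.0000 = 0.2500

v = 0.2500, ω = -1.0000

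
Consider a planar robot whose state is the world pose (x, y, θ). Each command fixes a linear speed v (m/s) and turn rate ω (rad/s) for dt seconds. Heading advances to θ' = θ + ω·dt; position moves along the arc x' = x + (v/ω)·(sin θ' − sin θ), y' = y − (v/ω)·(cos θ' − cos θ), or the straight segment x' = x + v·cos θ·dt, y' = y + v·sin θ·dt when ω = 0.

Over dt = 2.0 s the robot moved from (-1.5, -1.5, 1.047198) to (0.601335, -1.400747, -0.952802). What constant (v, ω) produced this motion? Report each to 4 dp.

v = 1.2500, ω = -1.0000

Δθ = -0.952802 − 1.047198 = -2.000000
ω = Δθ/dt = -2.000000/2.0 = -1.0000
R = Δx/(sin θ' − sin θ) = -1.2500
v = R·ω = -1.2500·-1.0000 = 1.2500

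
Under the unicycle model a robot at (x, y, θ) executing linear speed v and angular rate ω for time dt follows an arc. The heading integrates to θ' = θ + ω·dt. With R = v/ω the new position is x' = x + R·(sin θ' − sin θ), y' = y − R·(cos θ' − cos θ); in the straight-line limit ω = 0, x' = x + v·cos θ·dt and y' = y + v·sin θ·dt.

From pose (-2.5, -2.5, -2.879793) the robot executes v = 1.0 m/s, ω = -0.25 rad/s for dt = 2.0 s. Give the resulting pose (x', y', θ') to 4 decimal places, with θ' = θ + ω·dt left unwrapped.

(-4.4791, -2.5234, -3.3798)

θ' = -2.8798 + -0.25·2.0 = -3.3798
R = v/ω = 1.0/-0.25 = -4.0000
x' = -2.5 + -4.0000·(sin -3.3798 − sin -2.8798) = -4.4791
y' = -2.5 − -4.0000·(cos -3.3798 − cos -2.8798) = -2.5234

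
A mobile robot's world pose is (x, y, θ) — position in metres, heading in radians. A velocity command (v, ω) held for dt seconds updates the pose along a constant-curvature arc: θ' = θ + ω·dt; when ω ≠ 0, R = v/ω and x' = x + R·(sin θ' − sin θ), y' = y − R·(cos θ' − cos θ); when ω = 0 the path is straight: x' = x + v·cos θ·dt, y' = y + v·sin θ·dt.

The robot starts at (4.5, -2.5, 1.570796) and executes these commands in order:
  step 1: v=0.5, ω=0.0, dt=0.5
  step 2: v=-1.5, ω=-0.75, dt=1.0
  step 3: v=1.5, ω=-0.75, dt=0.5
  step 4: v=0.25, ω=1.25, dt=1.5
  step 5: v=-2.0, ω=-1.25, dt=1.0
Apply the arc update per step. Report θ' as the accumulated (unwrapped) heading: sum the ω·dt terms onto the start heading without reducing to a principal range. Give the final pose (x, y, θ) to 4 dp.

step 1: θ'=1.5708 (straight) → pose (4.5000, -2.2500, 1.5708)
step 2: θ'=0.8208 (R=2.0000) → pose (3.9634, -3.6133, 0.8208)
step 3: θ'=0.4458 (R=-2.0000) → pose (4.5644, -3.1720, 0.4458)
step 4: θ'=2.3208 (R=0.2000) → pose (4.6245, -2.8552, 2.3208)
step 5: θ'=1.0708 (R=1.6000) → pose (4.8579, -4.7129, 1.0708)

(4.8579, -4.7129, 1.0708)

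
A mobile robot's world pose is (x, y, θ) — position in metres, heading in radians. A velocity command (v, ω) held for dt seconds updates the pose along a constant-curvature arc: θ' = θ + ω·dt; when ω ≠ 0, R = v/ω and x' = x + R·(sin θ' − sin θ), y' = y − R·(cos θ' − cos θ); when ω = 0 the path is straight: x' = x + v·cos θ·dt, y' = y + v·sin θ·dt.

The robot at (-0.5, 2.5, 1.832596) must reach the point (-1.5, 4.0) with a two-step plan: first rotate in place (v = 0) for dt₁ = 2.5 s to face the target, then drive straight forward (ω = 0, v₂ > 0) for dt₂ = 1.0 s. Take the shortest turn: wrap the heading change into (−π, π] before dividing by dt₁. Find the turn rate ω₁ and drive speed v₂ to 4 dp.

heading to target = atan2(4−2.5, -1.5−-0.5) = 2.1588
Δθ = wrap(2.1588 − 1.8326) = 0.3262; ω₁ = Δθ/dt₁ = 0.1305
distance = √((-1.5−-0.5)² + (4−2.5)²) = 1.8028; v₂ = distance/dt₂ = 1.8028

ω₁ = 0.1305, v₂ = 1.8028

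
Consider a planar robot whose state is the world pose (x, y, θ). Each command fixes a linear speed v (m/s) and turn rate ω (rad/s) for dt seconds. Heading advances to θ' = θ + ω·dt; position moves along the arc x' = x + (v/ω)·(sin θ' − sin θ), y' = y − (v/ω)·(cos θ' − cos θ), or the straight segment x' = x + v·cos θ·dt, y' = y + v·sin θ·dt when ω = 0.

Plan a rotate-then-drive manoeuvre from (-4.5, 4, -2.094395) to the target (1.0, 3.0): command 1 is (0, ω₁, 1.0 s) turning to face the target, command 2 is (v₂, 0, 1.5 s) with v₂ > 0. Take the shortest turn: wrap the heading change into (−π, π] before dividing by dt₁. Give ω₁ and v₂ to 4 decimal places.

heading to target = atan2(3−4, 1−-4.5) = -0.1799
Δθ = wrap(-0.1799 − -2.0944) = 1.9145; ω₁ = Δθ/dt₁ = 1.9145
distance = √((1−-4.5)² + (3−4)²) = 5.5902; v₂ = distance/dt₂ = 3.7268

ω₁ = 1.9145, v₂ = 3.7268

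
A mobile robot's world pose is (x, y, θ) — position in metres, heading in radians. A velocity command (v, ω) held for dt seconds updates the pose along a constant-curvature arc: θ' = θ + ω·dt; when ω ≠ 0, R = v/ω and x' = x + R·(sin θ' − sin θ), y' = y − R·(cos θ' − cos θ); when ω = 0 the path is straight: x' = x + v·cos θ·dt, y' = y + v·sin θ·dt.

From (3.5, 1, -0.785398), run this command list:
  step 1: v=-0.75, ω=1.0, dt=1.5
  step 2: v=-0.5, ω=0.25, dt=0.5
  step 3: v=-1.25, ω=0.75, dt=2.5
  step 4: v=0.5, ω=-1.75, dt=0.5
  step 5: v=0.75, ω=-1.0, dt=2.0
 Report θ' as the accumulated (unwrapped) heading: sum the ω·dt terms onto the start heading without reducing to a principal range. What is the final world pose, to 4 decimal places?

(3.5362, -0.6452, -0.1604)

step 1: θ'=0.7146 (R=-0.7500) → pose (2.4782, 1.0362, 0.7146)
step 2: θ'=0.8396 (R=-2.0000) → pose (2.3001, 0.8610, 0.8396)
step 3: θ'=2.7146 (R=-1.6667) → pose (2.8505, -1.7690, 2.7146)
step 4: θ'=1.8396 (R=-0.2857) → pose (2.6933, -1.5848, 1.8396)
step 5: θ'=-0.1604 (R=-0.7500) → pose (3.5362, -0.6452, -0.1604)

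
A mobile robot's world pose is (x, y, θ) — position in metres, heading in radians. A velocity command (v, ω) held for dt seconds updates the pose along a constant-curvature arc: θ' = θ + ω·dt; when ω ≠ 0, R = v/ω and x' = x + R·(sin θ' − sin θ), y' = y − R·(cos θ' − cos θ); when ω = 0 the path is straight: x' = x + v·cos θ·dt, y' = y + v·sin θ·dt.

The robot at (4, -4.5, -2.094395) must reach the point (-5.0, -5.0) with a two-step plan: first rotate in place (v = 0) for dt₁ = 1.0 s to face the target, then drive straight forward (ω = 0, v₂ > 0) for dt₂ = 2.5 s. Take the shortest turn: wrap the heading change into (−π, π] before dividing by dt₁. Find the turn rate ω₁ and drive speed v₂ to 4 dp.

ω₁ = -0.9917, v₂ = 3.6056

heading to target = atan2(-5−-4.5, -5−4) = -3.0861
Δθ = wrap(-3.0861 − -2.0944) = -0.9917; ω₁ = Δθ/dt₁ = -0.9917
distance = √((-5−4)² + (-5−-4.5)²) = 9.0139; v₂ = distance/dt₂ = 3.6056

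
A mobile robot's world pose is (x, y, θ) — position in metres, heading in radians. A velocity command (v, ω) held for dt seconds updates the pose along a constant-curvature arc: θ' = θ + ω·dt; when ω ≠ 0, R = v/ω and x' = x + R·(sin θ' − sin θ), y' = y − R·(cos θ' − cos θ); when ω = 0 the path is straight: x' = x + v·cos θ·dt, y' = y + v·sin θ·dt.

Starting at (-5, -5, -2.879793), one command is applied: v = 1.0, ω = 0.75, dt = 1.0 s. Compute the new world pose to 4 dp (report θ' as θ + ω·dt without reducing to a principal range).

θ' = -2.8798 + 0.75·1.0 = -2.1298
R = v/ω = 1.0/0.75 = 1.3333
x' = -5 + 1.3333·(sin -2.1298 − sin -2.8798) = -5.7853
y' = -5 − 1.3333·(cos -2.1298 − cos -2.8798) = -5.5808

(-5.7853, -5.5808, -2.1298)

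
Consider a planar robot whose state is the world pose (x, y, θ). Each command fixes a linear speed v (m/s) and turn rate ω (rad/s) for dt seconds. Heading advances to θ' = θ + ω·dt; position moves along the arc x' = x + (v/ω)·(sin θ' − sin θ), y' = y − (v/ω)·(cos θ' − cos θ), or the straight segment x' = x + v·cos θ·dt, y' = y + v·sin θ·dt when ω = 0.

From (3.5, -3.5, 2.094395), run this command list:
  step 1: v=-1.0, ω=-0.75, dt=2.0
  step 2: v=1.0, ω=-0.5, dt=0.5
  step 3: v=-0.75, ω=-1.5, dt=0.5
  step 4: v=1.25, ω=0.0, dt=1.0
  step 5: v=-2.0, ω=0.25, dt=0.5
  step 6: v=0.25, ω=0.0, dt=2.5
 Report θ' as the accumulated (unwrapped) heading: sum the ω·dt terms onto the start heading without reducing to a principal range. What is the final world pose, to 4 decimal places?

step 1: θ'=0.5944 (R=1.3333) → pose (3.0920, -5.2713, 0.5944)
step 2: θ'=0.3444 (R=-2.0000) → pose (3.5367, -5.0457, 0.3444)
step 3: θ'=-0.4056 (R=0.5000) → pose (3.1706, -5.0345, -0.4056)
step 4: θ'=-0.4056 (straight) → pose (4.3192, -5.5277, -0.4056)
step 5: θ'=-0.2806 (R=-8.0000) → pose (3.3781, -5.1915, -0.2806)
step 6: θ'=-0.2806 (straight) → pose (3.9787, -5.3646, -0.2806)

(3.9787, -5.3646, -0.2806)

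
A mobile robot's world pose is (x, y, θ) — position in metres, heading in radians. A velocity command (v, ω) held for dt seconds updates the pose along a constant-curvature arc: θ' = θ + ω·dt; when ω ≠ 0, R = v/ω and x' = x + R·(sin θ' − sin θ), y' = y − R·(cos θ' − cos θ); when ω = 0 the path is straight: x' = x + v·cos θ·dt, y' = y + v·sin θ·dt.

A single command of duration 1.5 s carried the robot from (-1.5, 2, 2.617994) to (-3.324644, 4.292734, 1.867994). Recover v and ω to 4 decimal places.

Δθ = 1.867994 − 2.617994 = -0.750000
ω = Δθ/dt = -0.750000/1.5 = -0.5000
R = −Δy/(cos θ' − cos θ) = -4.0000
v = R·ω = -4.0000·-0.5000 = 2.0000

v = 2.0000, ω = -0.5000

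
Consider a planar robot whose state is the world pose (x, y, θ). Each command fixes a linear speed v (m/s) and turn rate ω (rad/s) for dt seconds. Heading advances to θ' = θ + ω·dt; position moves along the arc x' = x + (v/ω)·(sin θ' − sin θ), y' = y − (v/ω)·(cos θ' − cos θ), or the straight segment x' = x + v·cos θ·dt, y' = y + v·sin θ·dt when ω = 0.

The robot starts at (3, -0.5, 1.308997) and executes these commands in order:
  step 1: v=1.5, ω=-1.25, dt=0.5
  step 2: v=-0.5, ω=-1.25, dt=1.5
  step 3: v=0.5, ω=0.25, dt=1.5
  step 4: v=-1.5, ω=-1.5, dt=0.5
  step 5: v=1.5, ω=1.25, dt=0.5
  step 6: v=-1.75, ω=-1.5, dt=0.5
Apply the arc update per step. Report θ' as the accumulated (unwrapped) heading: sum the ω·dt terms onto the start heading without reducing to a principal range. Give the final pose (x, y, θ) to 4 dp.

(2.9205, 0.4588, -1.6910)

step 1: θ'=0.6840 (R=-1.2000) → pose (3.4008, 0.1195, 0.6840)
step 2: θ'=-1.1910 (R=0.4000) → pose (2.7766, 0.2812, -1.1910)
step 3: θ'=-0.8160 (R=2.0000) → pose (3.1772, -0.3476, -0.8160)
step 4: θ'=-1.5660 (R=1.0000) → pose (2.9057, 0.3327, -1.5660)
step 5: θ'=-0.9410 (R=1.2000) → pose (3.1359, -0.3683, -0.9410)
step 6: θ'=-1.6910 (R=1.1667) → pose (2.9205, 0.4588, -1.6910)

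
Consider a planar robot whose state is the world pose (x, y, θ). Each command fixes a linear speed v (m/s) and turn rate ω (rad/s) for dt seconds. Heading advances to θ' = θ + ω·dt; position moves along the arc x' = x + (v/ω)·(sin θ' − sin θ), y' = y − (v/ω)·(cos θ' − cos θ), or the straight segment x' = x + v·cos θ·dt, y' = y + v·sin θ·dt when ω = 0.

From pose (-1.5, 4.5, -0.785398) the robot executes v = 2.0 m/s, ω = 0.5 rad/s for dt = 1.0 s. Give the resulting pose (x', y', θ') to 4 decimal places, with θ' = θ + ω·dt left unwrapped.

(0.2023, 3.4902, -0.2854)

θ' = -0.7854 + 0.5·1.0 = -0.2854
R = v/ω = 2.0/0.5 = 4.0000
x' = -1.5 + 4.0000·(sin -0.2854 − sin -0.7854) = 0.2023
y' = 4.5 − 4.0000·(cos -0.2854 − cos -0.7854) = 3.4902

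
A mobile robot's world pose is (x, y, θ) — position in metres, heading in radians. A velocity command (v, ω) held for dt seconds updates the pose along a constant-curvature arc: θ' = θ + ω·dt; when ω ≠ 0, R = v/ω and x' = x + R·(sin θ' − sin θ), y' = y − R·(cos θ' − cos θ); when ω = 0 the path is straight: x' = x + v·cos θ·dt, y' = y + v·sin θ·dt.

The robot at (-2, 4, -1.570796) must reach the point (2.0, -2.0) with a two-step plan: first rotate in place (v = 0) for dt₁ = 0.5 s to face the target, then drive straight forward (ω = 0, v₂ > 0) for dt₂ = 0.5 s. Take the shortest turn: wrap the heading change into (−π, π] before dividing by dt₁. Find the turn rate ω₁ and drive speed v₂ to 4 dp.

ω₁ = 1.1760, v₂ = 14.4222

heading to target = atan2(-2−4, 2−-2) = -0.9828
Δθ = wrap(-0.9828 − -1.5708) = 0.5880; ω₁ = Δθ/dt₁ = 1.1760
distance = √((2−-2)² + (-2−4)²) = 7.2111; v₂ = distance/dt₂ = 14.4222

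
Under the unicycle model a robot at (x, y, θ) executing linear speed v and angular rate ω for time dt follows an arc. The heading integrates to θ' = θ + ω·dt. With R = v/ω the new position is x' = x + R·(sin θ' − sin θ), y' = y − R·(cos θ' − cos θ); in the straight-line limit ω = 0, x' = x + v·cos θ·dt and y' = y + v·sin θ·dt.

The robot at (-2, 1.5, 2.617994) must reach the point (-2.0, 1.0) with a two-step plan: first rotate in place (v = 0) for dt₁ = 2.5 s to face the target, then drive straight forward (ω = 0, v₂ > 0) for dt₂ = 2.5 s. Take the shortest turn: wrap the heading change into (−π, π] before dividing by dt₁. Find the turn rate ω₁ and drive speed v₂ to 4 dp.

heading to target = atan2(1−1.5, -2−-2) = -1.5708
Δθ = wrap(-1.5708 − 2.6180) = 2.0944; ω₁ = Δθ/dt₁ = 0.8378
distance = √((-2−-2)² + (1−1.5)²) = 0.5000; v₂ = distance/dt₂ = 0.2000

ω₁ = 0.8378, v₂ = 0.2000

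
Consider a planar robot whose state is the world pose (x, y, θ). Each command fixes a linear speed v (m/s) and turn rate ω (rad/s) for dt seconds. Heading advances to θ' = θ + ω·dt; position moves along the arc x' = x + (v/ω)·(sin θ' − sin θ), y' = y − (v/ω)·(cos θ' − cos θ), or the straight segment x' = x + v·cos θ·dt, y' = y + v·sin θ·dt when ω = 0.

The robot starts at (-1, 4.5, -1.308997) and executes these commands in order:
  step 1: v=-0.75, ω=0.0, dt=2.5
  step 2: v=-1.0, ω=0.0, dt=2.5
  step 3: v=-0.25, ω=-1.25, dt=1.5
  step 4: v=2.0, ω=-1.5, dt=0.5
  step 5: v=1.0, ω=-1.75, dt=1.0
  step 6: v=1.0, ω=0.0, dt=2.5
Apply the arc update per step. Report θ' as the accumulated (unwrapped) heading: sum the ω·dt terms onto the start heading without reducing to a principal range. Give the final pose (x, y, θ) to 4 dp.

(-0.6744, 11.6565, -5.6840)

step 1: θ'=-1.3090 (straight) → pose (-1.4853, 6.3111, -1.3090)
step 2: θ'=-1.3090 (straight) → pose (-2.1323, 8.7259, -1.3090)
step 3: θ'=-3.1840 (R=0.2000) → pose (-1.9307, 8.9775, -3.1840)
step 4: θ'=-3.9340 (R=-1.3333) → pose (-2.8235, 9.3735, -3.9340)
step 5: θ'=-5.6840 (R=-0.5714) → pose (-2.7389, 10.2466, -5.6840)
step 6: θ'=-5.6840 (straight) → pose (-0.6744, 11.6565, -5.6840)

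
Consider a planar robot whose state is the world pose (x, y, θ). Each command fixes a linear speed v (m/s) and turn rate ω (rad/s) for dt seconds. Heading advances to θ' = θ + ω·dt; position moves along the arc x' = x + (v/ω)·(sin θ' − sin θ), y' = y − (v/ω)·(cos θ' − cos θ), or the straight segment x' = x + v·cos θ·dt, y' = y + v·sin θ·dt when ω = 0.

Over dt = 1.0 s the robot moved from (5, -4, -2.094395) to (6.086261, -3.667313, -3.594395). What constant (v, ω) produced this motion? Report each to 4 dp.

Δθ = -3.594395 − -2.094395 = -1.500000
ω = Δθ/dt = -1.500000/1.0 = -1.5000
R = Δx/(sin θ' − sin θ) = 0.8333
v = R·ω = 0.8333·-1.5000 = -1.2500

v = -1.2500, ω = -1.5000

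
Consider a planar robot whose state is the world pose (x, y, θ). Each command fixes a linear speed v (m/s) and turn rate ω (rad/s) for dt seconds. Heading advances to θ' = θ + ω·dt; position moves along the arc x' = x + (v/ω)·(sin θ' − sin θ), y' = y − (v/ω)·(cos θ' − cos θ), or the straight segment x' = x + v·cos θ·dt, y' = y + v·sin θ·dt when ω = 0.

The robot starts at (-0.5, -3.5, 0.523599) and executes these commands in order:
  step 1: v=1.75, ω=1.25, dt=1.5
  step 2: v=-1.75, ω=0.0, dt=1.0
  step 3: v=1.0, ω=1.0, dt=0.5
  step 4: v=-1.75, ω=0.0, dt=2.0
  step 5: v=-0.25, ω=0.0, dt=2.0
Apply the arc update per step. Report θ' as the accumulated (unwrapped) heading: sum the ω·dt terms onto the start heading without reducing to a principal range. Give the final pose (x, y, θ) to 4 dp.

step 1: θ'=2.3986 (R=1.4000) → pose (-0.2529, -1.2565, 2.3986)
step 2: θ'=2.3986 (straight) → pose (1.0359, -2.4404, 2.3986)
step 3: θ'=2.8986 (R=1.0000) → pose (0.6000, -2.2062, 2.8986)
step 4: θ'=2.8986 (straight) → pose (3.9972, -3.0484, 2.8986)
step 5: θ'=2.8986 (straight) → pose (4.4825, -3.1687, 2.8986)

(4.4825, -3.1687, 2.8986)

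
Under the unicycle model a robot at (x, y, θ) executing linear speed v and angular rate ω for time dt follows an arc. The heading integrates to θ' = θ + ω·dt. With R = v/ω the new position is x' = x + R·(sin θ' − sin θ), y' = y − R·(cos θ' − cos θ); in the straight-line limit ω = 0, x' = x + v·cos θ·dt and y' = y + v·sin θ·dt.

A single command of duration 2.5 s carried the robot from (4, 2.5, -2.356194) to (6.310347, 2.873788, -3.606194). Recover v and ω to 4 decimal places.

v = -1.0000, ω = -0.5000

Δθ = -3.606194 − -2.356194 = -1.250000
ω = Δθ/dt = -1.250000/2.5 = -0.5000
R = Δx/(sin θ' − sin θ) = 2.0000
v = R·ω = 2.0000·-0.5000 = -1.0000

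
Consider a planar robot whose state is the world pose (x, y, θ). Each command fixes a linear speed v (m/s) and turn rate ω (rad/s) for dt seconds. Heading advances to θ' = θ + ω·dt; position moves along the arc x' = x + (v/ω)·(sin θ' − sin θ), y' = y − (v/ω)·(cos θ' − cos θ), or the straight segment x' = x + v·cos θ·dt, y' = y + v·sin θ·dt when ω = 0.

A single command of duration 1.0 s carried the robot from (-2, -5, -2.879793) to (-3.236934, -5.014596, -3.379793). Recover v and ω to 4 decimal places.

v = 1.2500, ω = -0.5000

Δθ = -3.379793 − -2.879793 = -0.500000
ω = Δθ/dt = -0.500000/1.0 = -0.5000
R = Δx/(sin θ' − sin θ) = -2.5000
v = R·ω = -2.5000·-0.5000 = 1.2500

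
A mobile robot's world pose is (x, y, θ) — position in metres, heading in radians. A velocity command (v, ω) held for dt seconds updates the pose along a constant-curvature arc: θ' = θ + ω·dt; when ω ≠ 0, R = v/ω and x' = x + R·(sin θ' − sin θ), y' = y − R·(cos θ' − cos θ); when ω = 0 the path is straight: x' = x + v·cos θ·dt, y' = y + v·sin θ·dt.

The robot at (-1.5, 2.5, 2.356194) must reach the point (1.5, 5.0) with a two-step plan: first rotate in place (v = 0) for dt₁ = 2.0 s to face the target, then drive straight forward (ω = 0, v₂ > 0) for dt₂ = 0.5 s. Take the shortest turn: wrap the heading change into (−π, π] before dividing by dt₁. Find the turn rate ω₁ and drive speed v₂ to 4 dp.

ω₁ = -0.8307, v₂ = 7.8102

heading to target = atan2(5−2.5, 1.5−-1.5) = 0.6947
Δθ = wrap(0.6947 − 2.3562) = -1.6615; ω₁ = Δθ/dt₁ = -0.8307
distance = √((1.5−-1.5)² + (5−2.5)²) = 3.9051; v₂ = distance/dt₂ = 7.8102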